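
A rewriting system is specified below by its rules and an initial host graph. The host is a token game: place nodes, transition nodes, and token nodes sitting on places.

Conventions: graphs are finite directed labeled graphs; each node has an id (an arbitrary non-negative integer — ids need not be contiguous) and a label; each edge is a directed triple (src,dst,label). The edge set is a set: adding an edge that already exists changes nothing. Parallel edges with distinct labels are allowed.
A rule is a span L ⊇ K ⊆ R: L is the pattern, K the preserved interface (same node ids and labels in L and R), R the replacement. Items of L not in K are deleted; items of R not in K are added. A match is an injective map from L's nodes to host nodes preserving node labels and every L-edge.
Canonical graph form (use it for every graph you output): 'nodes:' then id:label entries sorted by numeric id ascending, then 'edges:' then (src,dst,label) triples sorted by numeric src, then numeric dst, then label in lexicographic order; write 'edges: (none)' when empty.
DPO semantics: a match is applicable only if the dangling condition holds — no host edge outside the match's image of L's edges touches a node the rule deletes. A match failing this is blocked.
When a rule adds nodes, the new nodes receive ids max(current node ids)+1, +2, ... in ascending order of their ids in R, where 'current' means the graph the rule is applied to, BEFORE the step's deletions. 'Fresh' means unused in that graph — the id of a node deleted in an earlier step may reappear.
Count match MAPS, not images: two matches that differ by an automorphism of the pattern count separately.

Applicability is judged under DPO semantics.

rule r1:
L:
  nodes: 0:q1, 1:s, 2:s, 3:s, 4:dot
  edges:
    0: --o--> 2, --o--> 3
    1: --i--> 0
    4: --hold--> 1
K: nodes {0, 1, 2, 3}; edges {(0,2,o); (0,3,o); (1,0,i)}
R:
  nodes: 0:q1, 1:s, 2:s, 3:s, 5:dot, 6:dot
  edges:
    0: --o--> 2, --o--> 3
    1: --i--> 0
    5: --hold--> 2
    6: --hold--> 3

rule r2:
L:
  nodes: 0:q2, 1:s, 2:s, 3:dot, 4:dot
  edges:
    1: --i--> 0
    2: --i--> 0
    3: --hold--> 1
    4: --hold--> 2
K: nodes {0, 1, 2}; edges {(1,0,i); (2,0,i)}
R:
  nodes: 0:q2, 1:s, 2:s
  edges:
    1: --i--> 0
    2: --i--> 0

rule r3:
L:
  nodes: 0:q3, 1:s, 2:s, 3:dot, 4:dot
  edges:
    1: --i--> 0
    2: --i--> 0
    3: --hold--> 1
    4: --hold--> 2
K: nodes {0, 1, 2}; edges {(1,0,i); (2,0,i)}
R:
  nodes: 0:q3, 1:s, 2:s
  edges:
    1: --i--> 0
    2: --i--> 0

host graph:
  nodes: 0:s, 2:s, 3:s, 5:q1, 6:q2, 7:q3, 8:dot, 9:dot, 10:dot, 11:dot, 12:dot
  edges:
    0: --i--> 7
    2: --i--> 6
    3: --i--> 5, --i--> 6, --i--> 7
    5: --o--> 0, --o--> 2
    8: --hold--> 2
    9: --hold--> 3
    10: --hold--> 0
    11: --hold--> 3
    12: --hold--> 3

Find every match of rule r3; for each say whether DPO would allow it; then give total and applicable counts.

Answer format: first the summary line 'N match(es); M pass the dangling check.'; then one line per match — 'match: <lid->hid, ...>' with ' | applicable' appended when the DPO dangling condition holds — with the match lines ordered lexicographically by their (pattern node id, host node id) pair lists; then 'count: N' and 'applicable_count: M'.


6 match(es); 6 pass the dangling check.
match: 0->7, 1->0, 2->3, 3->10, 4->9 | applicable
match: 0->7, 1->0, 2->3, 3->10, 4->11 | applicable
match: 0->7, 1->0, 2->3, 3->10, 4->12 | applicable
match: 0->7, 1->3, 2->0, 3->9, 4->10 | applicable
match: 0->7, 1->3, 2->0, 3->11, 4->10 | applicable
match: 0->7, 1->3, 2->0, 3->12, 4->10 | applicable
count: 6
applicable_count: 6


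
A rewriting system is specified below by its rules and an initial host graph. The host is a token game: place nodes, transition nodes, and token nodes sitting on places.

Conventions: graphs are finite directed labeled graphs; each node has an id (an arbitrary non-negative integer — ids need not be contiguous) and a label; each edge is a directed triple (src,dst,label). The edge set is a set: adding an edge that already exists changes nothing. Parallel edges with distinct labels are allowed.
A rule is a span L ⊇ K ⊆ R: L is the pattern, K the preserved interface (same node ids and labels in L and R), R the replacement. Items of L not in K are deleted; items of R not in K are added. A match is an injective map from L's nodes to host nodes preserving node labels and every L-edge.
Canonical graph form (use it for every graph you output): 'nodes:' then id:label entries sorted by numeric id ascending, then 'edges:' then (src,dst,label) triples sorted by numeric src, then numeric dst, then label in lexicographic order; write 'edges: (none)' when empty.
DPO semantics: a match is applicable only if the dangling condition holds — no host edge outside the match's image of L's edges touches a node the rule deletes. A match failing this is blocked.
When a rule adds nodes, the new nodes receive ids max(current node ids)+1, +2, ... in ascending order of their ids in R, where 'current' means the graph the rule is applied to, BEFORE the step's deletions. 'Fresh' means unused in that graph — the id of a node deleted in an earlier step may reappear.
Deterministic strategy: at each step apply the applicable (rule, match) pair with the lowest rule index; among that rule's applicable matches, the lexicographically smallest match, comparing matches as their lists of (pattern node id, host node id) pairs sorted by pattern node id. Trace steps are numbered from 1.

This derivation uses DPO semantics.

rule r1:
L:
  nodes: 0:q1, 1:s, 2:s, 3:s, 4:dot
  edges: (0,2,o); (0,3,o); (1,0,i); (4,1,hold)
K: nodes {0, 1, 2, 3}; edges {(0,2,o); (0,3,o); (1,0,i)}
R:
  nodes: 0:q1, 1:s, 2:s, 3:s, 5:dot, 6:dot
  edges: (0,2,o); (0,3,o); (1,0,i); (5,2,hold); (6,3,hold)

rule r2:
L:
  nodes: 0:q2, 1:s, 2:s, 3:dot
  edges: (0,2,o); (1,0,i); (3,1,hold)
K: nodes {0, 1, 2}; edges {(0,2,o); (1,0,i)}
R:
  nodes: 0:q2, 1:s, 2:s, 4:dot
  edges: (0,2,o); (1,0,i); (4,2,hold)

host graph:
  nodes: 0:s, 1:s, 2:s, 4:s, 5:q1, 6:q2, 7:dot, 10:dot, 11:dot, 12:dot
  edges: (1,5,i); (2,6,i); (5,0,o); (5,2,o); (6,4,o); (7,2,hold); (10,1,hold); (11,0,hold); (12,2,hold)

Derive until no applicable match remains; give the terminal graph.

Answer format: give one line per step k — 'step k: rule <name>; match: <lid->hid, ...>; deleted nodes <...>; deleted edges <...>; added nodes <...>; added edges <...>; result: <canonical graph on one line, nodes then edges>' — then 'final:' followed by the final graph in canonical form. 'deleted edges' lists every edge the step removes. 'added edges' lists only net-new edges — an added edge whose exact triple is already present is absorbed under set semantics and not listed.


step 1: rule r1; match: 0->5, 1->1, 2->0, 3->2, 4->10; deleted nodes 10; deleted edges (10,1,hold); added nodes 13, 14; added edges (13,0,hold); (14,2,hold); result: nodes: 0:s, 1:s, 2:s, 4:s, 5:q1, 6:q2, 7:dot, 11:dot, 12:dot, 13:dot, 14:dot edges: (1,5,i); (2,6,i); (5,0,o); (5,2,o); (6,4,o); (7,2,hold); (11,0,hold); (12,2,hold); (13,0,hold); (14,2,hold)
step 2: rule r2; match: 0->6, 1->2, 2->4, 3->7; deleted nodes 7; deleted edges (7,2,hold); added nodes 15; added edges (15,4,hold); result: nodes: 0:s, 1:s, 2:s, 4:s, 5:q1, 6:q2, 11:dot, 12:dot, 13:dot, 14:dot, 15:dot edges: (1,5,i); (2,6,i); (5,0,o); (5,2,o); (6,4,o); (11,0,hold); (12,2,hold); (13,0,hold); (14,2,hold); (15,4,hold)
step 3: rule r2; match: 0->6, 1->2, 2->4, 3->12; deleted nodes 12; deleted edges (12,2,hold); added nodes 16; added edges (16,4,hold); result: nodes: 0:s, 1:s, 2:s, 4:s, 5:q1, 6:q2, 11:dot, 13:dot, 14:dot, 15:dot, 16:dot edges: (1,5,i); (2,6,i); (5,0,o); (5,2,o); (6,4,o); (11,0,hold); (13,0,hold); (14,2,hold); (15,4,hold); (16,4,hold)
step 4: rule r2; match: 0->6, 1->2, 2->4, 3->14; deleted nodes 14; deleted edges (14,2,hold); added nodes 17; added edges (17,4,hold); result: nodes: 0:s, 1:s, 2:s, 4:s, 5:q1, 6:q2, 11:dot, 13:dot, 15:dot, 16:dot, 17:dot edges: (1,5,i); (2,6,i); (5,0,o); (5,2,o); (6,4,o); (11,0,hold); (13,0,hold); (15,4,hold); (16,4,hold); (17,4,hold)
final:
nodes: 0:s, 1:s, 2:s, 4:s, 5:q1, 6:q2, 11:dot, 13:dot, 15:dot, 16:dot, 17:dot
edges: (1,5,i); (2,6,i); (5,0,o); (5,2,o); (6,4,o); (11,0,hold); (13,0,hold); (15,4,hold); (16,4,hold); (17,4,hold)


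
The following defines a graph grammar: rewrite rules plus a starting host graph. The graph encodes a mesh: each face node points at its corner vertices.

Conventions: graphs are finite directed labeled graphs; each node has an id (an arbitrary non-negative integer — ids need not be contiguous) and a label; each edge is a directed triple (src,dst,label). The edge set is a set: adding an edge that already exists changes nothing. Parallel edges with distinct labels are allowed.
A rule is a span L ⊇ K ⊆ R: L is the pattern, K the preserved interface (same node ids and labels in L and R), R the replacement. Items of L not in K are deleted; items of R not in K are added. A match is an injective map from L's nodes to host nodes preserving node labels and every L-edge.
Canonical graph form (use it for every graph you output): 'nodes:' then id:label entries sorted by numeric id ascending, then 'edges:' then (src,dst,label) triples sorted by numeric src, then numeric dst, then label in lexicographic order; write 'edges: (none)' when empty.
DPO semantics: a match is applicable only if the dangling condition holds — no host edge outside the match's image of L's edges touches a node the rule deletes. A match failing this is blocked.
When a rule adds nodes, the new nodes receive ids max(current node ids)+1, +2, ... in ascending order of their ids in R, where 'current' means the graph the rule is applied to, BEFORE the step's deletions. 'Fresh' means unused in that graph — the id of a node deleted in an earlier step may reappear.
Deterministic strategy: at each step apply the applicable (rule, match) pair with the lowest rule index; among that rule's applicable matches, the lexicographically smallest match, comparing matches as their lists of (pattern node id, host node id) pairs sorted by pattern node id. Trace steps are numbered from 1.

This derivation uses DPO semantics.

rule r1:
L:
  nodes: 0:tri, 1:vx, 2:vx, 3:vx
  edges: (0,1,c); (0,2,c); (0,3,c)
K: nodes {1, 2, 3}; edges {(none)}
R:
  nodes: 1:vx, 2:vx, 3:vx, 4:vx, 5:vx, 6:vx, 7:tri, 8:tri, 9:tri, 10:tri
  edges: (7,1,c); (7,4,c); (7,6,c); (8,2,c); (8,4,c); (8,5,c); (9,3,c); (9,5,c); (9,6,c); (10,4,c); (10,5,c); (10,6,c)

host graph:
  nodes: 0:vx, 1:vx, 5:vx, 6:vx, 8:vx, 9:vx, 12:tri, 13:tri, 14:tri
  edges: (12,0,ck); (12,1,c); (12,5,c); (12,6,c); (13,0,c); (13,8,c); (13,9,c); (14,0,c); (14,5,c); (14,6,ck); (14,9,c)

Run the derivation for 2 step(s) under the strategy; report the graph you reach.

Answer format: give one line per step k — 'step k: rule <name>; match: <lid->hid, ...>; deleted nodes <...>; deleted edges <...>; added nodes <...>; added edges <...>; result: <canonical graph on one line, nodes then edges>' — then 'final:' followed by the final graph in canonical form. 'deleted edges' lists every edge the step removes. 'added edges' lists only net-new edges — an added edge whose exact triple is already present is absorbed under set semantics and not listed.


step 1: rule r1; match: 0->13, 1->0, 2->8, 3->9; deleted nodes 13; deleted edges (13,0,c); (13,8,c); (13,9,c); added nodes 15, 16, 17, 18, 19, 20, 21; added edges (18,0,c); (18,15,c); (18,17,c); (19,8,c); (19,15,c); (19,16,c); (20,9,c); (20,16,c); (20,17,c); (21,15,c); (21,16,c); (21,17,c); result: nodes: 0:vx, 1:vx, 5:vx, 6:vx, 8:vx, 9:vx, 12:tri, 14:tri, 15:vx, 16:vx, 17:vx, 18:tri, 19:tri, 20:tri, 21:tri edges: (12,0,ck); (12,1,c); (12,5,c); (12,6,c); (14,0,c); (14,5,c); (14,6,ck); (14,9,c); (18,0,c); (18,15,c); (18,17,c); (19,8,c); (19,15,c); (19,16,c); (20,9,c); (20,16,c); (20,17,c); (21,15,c); (21,16,c); (21,17,c)
step 2: rule r1; match: 0->18, 1->0, 2->15, 3->17; deleted nodes 18; deleted edges (18,0,c); (18,15,c); (18,17,c); added nodes 22, 23, 24, 25, 26, 27, 28; added edges (25,0,c); (25,22,c); (25,24,c); (26,15,c); (26,22,c); (26,23,c); (27,17,c); (27,23,c); (27,24,c); (28,22,c); (28,23,c); (28,24,c); result: nodes: 0:vx, 1:vx, 5:vx, 6:vx, 8:vx, 9:vx, 12:tri, 14:tri, 15:vx, 16:vx, 17:vx, 19:tri, 20:tri, 21:tri, 22:vx, 23:vx, 24:vx, 25:tri, 26:tri, 27:tri, 28:tri edges: (12,0,ck); (12,1,c); (12,5,c); (12,6,c); (14,0,c); (14,5,c); (14,6,ck); (14,9,c); (19,8,c); (19,15,c); (19,16,c); (20,9,c); (20,16,c); (20,17,c); (21,15,c); (21,16,c); (21,17,c); (25,0,c); (25,22,c); (25,24,c); (26,15,c); (26,22,c); (26,23,c); (27,17,c); (27,23,c); (27,24,c); (28,22,c); (28,23,c); (28,24,c)
final:
nodes: 0:vx, 1:vx, 5:vx, 6:vx, 8:vx, 9:vx, 12:tri, 14:tri, 15:vx, 16:vx, 17:vx, 19:tri, 20:tri, 21:tri, 22:vx, 23:vx, 24:vx, 25:tri, 26:tri, 27:tri, 28:tri
edges: (12,0,ck); (12,1,c); (12,5,c); (12,6,c); (14,0,c); (14,5,c); (14,6,ck); (14,9,c); (19,8,c); (19,15,c); (19,16,c); (20,9,c); (20,16,c); (20,17,c); (21,15,c); (21,16,c); (21,17,c); (25,0,c); (25,22,c); (25,24,c); (26,15,c); (26,22,c); (26,23,c); (27,17,c); (27,23,c); (27,24,c); (28,22,c); (28,23,c); (28,24,c)


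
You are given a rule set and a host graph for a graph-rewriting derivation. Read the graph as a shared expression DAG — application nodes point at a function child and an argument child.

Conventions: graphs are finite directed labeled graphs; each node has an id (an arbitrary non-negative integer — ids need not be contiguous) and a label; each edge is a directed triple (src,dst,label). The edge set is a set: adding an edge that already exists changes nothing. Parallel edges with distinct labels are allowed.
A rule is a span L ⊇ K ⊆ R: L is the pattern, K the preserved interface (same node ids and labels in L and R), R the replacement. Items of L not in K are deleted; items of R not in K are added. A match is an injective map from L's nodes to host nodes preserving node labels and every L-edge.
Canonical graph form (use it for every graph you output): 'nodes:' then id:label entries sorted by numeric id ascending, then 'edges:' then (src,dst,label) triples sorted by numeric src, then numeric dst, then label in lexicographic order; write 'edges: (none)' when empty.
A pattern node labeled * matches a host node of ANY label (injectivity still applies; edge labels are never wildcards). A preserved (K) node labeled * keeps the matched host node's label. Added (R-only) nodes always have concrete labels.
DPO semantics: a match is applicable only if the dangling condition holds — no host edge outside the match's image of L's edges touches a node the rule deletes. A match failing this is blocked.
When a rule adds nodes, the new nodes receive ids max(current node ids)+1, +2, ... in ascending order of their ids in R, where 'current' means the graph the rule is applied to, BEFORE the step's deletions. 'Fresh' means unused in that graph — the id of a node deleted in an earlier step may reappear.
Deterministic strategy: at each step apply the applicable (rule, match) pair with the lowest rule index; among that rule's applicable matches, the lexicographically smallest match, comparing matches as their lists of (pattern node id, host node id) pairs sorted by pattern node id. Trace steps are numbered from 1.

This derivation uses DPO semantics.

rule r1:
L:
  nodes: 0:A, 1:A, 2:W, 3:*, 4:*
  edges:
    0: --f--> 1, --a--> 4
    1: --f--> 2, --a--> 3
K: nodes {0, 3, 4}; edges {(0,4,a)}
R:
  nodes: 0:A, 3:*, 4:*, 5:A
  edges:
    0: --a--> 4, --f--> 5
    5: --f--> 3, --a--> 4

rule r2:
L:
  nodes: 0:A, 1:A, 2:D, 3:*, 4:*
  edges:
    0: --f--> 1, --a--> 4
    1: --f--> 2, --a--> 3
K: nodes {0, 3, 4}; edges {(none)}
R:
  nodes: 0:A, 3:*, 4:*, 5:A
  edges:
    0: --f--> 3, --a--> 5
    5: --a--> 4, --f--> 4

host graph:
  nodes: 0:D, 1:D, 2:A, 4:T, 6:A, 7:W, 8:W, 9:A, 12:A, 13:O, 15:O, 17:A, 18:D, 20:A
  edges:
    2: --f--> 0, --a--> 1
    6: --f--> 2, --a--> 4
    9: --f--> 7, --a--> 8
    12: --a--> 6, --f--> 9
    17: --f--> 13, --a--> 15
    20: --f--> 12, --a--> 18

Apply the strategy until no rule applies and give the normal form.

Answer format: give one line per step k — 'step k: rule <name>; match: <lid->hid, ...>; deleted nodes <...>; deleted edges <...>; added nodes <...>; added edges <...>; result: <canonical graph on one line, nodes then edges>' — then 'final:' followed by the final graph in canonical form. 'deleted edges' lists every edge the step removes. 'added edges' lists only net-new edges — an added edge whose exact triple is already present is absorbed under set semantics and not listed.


step 1: rule r1; match: 0->12, 1->9, 2->7, 3->8, 4->6; deleted nodes 7, 9; deleted edges (9,7,f); (9,8,a); (12,9,f); added nodes 21; added edges (12,21,f); (21,6,a); (21,8,f); result: nodes: 0:D, 1:D, 2:A, 4:T, 6:A, 8:W, 12:A, 13:O, 15:O, 17:A, 18:D, 20:A, 21:A edges: (2,0,f); (2,1,a); (6,2,f); (6,4,a); (12,6,a); (12,21,f); (17,13,f); (17,15,a); (20,12,f); (20,18,a); (21,6,a); (21,8,f)
step 2: rule r2; match: 0->6, 1->2, 2->0, 3->1, 4->4; deleted nodes 0, 2; deleted edges (2,0,f); (2,1,a); (6,2,f); (6,4,a); added nodes 22; added edges (6,1,f); (6,22,a); (22,4,a); (22,4,f); result: nodes: 1:D, 4:T, 6:A, 8:W, 12:A, 13:O, 15:O, 17:A, 18:D, 20:A, 21:A, 22:A edges: (6,1,f); (6,22,a); (12,6,a); (12,21,f); (17,13,f); (17,15,a); (20,12,f); (20,18,a); (21,6,a); (21,8,f); (22,4,a); (22,4,f)
final:
nodes: 1:D, 4:T, 6:A, 8:W, 12:A, 13:O, 15:O, 17:A, 18:D, 20:A, 21:A, 22:A
edges: (6,1,f); (6,22,a); (12,6,a); (12,21,f); (17,13,f); (17,15,a); (20,12,f); (20,18,a); (21,6,a); (21,8,f); (22,4,a); (22,4,f)


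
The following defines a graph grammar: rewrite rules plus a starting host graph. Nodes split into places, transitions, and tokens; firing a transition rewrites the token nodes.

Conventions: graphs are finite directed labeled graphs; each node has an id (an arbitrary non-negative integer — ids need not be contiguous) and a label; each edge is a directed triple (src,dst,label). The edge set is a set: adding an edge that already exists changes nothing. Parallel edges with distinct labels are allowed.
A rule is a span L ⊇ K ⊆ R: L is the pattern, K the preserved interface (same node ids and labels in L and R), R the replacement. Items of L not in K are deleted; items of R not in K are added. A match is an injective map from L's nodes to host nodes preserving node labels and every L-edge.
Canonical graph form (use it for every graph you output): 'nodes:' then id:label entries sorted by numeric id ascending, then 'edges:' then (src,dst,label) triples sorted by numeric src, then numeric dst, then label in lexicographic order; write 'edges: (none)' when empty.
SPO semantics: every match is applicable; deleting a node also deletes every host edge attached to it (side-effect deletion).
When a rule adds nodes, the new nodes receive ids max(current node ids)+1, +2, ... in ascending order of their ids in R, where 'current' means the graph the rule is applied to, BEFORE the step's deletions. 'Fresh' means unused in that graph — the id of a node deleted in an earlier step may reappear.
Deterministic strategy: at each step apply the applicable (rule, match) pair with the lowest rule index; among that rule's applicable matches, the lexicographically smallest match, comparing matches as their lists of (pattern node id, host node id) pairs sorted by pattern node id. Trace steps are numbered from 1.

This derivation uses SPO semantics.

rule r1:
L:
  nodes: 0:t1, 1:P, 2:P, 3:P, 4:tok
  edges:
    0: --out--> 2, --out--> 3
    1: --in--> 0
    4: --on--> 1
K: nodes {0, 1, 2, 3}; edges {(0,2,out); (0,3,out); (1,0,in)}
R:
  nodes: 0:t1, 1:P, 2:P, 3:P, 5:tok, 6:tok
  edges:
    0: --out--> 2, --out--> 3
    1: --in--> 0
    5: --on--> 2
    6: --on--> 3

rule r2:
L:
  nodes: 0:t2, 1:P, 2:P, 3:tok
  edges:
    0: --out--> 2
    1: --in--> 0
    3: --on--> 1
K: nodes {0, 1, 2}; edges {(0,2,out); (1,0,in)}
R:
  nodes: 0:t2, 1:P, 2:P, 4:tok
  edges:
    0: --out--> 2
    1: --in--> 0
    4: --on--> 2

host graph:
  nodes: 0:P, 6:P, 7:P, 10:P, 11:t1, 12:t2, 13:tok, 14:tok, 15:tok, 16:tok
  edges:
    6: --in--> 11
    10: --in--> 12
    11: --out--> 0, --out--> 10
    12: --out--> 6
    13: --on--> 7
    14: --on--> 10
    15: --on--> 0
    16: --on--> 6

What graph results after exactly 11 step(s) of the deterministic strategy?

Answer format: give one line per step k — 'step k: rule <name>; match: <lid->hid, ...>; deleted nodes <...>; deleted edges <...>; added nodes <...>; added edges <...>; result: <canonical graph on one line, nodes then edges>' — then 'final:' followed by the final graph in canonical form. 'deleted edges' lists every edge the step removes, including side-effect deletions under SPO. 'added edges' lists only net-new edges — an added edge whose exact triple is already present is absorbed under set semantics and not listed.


step 1: rule r1; match: 0->11, 1->6, 2->0, 3->10, 4->16; deleted nodes 16; deleted edges (16,6,on); added nodes 17, 18; added edges (17,0,on); (18,10,on); result: nodes: 0:P, 6:P, 7:P, 10:P, 11:t1, 12:t2, 13:tok, 14:tok, 15:tok, 17:tok, 18:tok edges: (6,11,in); (10,12,in); (11,0,out); (11,10,out); (12,6,out); (13,7,on); (14,10,on); (15,0,on); (17,0,on); (18,10,on)
step 2: rule r2; match: 0->12, 1->10, 2->6, 3->14; deleted nodes 14; deleted edges (14,10,on); added nodes 19; added edges (19,6,on); result: nodes: 0:P, 6:P, 7:P, 10:P, 11:t1, 12:t2, 13:tok, 15:tok, 17:tok, 18:tok, 19:tok edges: (6,11,in); (10,12,in); (11,0,out); (11,10,out); (12,6,out); (13,7,on); (15,0,on); (17,0,on); (18,10,on); (19,6,on)
step 3: rule r1; match: 0->11, 1->6, 2->0, 3->10, 4->19; deleted nodes 19; deleted edges (19,6,on); added nodes 20, 21; added edges (20,0,on); (21,10,on); result: nodes: 0:P, 6:P, 7:P, 10:P, 11:t1, 12:t2, 13:tok, 15:tok, 17:tok, 18:tok, 20:tok, 21:tok edges: (6,11,in); (10,12,in); (11,0,out); (11,10,out); (12,6,out); (13,7,on); (15,0,on); (17,0,on); (18,10,on); (20,0,on); (21,10,on)
step 4: rule r2; match: 0->12, 1->10, 2->6, 3->18; deleted nodes 18; deleted edges (18,10,on); added nodes 22; added edges (22,6,on); result: nodes: 0:P, 6:P, 7:P, 10:P, 11:t1, 12:t2, 13:tok, 15:tok, 17:tok, 20:tok, 21:tok, 22:tok edges: (6,11,in); (10,12,in); (11,0,out); (11,10,out); (12,6,out); (13,7,on); (15,0,on); (17,0,on); (20,0,on); (21,10,on); (22,6,on)
step 5: rule r1; match: 0->11, 1->6, 2->0, 3->10, 4->22; deleted nodes 22; deleted edges (22,6,on); added nodes 23, 24; added edges (23,0,on); (24,10,on); result: nodes: 0:P, 6:P, 7:P, 10:P, 11:t1, 12:t2, 13:tok, 15:tok, 17:tok, 20:tok, 21:tok, 23:tok, 24:tok edges: (6,11,in); (10,12,in); (11,0,out); (11,10,out); (12,6,out); (13,7,on); (15,0,on); (17,0,on); (20,0,on); (21,10,on); (23,0,on); (24,10,on)
step 6: rule r2; match: 0->12, 1->10, 2->6, 3->21; deleted nodes 21; deleted edges (21,10,on); added nodes 25; added edges (25,6,on); result: nodes: 0:P, 6:P, 7:P, 10:P, 11:t1, 12:t2, 13:tok, 15:tok, 17:tok, 20:tok, 23:tok, 24:tok, 25:tok edges: (6,11,in); (10,12,in); (11,0,out); (11,10,out); (12,6,out); (13,7,on); (15,0,on); (17,0,on); (20,0,on); (23,0,on); (24,10,on); (25,6,on)
step 7: rule r1; match: 0->11, 1->6, 2->0, 3->10, 4->25; deleted nodes 25; deleted edges (25,6,on); added nodes 26, 27; added edges (26,0,on); (27,10,on); result: nodes: 0:P, 6:P, 7:P, 10:P, 11:t1, 12:t2, 13:tok, 15:tok, 17:tok, 20:tok, 23:tok, 24:tok, 26:tok, 27:tok edges: (6,11,in); (10,12,in); (11,0,out); (11,10,out); (12,6,out); (13,7,on); (15,0,on); (17,0,on); (20,0,on); (23,0,on); (24,10,on); (26,0,on); (27,10,on)
step 8: rule r2; match: 0->12, 1->10, 2->6, 3->24; deleted nodes 24; deleted edges (24,10,on); added nodes 28; added edges (28,6,on); result: nodes: 0:P, 6:P, 7:P, 10:P, 11:t1, 12:t2, 13:tok, 15:tok, 17:tok, 20:tok, 23:tok, 26:tok, 27:tok, 28:tok edges: (6,11,in); (10,12,in); (11,0,out); (11,10,out); (12,6,out); (13,7,on); (15,0,on); (17,0,on); (20,0,on); (23,0,on); (26,0,on); (27,10,on); (28,6,on)
step 9: rule r1; match: 0->11, 1->6, 2->0, 3->10, 4->28; deleted nodes 28; deleted edges (28,6,on); added nodes 29, 30; added edges (29,0,on); (30,10,on); result: nodes: 0:P, 6:P, 7:P, 10:P, 11:t1, 12:t2, 13:tok, 15:tok, 17:tok, 20:tok, 23:tok, 26:tok, 27:tok, 29:tok, 30:tok edges: (6,11,in); (10,12,in); (11,0,out); (11,10,out); (12,6,out); (13,7,on); (15,0,on); (17,0,on); (20,0,on); (23,0,on); (26,0,on); (27,10,on); (29,0,on); (30,10,on)
step 10: rule r2; match: 0->12, 1->10, 2->6, 3->27; deleted nodes 27; deleted edges (27,10,on); added nodes 31; added edges (31,6,on); result: nodes: 0:P, 6:P, 7:P, 10:P, 11:t1, 12:t2, 13:tok, 15:tok, 17:tok, 20:tok, 23:tok, 26:tok, 29:tok, 30:tok, 31:tok edges: (6,11,in); (10,12,in); (11,0,out); (11,10,out); (12,6,out); (13,7,on); (15,0,on); (17,0,on); (20,0,on); (23,0,on); (26,0,on); (29,0,on); (30,10,on); (31,6,on)
step 11: rule r1; match: 0->11, 1->6, 2->0, 3->10, 4->31; deleted nodes 31; deleted edges (31,6,on); added nodes 32, 33; added edges (32,0,on); (33,10,on); result: nodes: 0:P, 6:P, 7:P, 10:P, 11:t1, 12:t2, 13:tok, 15:tok, 17:tok, 20:tok, 23:tok, 26:tok, 29:tok, 30:tok, 32:tok, 33:tok edges: (6,11,in); (10,12,in); (11,0,out); (11,10,out); (12,6,out); (13,7,on); (15,0,on); (17,0,on); (20,0,on); (23,0,on); (26,0,on); (29,0,on); (30,10,on); (32,0,on); (33,10,on)
final:
nodes: 0:P, 6:P, 7:P, 10:P, 11:t1, 12:t2, 13:tok, 15:tok, 17:tok, 20:tok, 23:tok, 26:tok, 29:tok, 30:tok, 32:tok, 33:tok
edges: (6,11,in); (10,12,in); (11,0,out); (11,10,out); (12,6,out); (13,7,on); (15,0,on); (17,0,on); (20,0,on); (23,0,on); (26,0,on); (29,0,on); (30,10,on); (32,0,on); (33,10,on)


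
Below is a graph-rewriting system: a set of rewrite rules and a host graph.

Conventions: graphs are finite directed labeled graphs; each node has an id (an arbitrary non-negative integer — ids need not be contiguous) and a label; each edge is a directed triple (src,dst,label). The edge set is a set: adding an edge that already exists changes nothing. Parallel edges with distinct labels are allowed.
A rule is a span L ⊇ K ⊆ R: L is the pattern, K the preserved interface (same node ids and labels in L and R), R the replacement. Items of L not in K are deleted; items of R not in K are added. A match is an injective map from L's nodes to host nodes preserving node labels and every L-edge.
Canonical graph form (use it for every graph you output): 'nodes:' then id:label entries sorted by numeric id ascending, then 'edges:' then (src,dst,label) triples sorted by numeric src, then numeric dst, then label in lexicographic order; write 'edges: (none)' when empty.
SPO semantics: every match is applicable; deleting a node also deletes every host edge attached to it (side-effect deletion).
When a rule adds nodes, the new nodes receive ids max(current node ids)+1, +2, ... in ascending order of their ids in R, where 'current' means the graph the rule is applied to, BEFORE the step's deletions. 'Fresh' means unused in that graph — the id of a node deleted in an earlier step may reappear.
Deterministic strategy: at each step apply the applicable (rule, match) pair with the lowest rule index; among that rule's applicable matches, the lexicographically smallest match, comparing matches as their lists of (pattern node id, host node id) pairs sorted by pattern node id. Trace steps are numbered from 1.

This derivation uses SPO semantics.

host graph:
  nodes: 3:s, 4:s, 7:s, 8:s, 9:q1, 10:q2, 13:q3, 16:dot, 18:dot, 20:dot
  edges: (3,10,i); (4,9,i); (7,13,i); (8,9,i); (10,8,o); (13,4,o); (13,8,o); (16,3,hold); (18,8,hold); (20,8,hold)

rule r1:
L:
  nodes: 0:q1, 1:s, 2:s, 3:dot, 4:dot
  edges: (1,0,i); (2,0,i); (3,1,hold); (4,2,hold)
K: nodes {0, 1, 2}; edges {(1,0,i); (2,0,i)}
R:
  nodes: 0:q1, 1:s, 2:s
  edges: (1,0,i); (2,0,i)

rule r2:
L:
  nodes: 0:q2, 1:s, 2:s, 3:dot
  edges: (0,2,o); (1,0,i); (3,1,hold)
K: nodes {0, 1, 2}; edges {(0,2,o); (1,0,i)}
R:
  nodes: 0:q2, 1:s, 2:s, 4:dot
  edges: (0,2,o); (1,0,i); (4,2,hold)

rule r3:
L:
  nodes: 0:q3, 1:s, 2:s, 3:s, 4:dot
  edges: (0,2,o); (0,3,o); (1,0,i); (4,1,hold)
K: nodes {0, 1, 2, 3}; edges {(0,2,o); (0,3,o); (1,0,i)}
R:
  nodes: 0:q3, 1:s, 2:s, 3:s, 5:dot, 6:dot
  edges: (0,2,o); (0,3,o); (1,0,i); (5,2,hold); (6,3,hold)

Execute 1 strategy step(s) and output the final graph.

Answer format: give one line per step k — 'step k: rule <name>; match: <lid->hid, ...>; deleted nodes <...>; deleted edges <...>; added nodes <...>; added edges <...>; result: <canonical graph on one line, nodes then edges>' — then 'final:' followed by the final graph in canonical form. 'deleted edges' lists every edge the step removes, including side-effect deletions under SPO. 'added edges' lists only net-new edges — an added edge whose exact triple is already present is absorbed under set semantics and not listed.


step 1: rule r2; match: 0->10, 1->3, 2->8, 3->16; deleted nodes 16; deleted edges (16,3,hold); added nodes 21; added edges (21,8,hold); result: nodes: 3:s, 4:s, 7:s, 8:s, 9:q1, 10:q2, 13:q3, 18:dot, 20:dot, 21:dot edges: (3,10,i); (4,9,i); (7,13,i); (8,9,i); (10,8,o); (13,4,o); (13,8,o); (18,8,hold); (20,8,hold); (21,8,hold)
final:
nodes: 3:s, 4:s, 7:s, 8:s, 9:q1, 10:q2, 13:q3, 18:dot, 20:dot, 21:dot
edges: (3,10,i); (4,9,i); (7,13,i); (8,9,i); (10,8,o); (13,4,o); (13,8,o); (18,8,hold); (20,8,hold); (21,8,hold)


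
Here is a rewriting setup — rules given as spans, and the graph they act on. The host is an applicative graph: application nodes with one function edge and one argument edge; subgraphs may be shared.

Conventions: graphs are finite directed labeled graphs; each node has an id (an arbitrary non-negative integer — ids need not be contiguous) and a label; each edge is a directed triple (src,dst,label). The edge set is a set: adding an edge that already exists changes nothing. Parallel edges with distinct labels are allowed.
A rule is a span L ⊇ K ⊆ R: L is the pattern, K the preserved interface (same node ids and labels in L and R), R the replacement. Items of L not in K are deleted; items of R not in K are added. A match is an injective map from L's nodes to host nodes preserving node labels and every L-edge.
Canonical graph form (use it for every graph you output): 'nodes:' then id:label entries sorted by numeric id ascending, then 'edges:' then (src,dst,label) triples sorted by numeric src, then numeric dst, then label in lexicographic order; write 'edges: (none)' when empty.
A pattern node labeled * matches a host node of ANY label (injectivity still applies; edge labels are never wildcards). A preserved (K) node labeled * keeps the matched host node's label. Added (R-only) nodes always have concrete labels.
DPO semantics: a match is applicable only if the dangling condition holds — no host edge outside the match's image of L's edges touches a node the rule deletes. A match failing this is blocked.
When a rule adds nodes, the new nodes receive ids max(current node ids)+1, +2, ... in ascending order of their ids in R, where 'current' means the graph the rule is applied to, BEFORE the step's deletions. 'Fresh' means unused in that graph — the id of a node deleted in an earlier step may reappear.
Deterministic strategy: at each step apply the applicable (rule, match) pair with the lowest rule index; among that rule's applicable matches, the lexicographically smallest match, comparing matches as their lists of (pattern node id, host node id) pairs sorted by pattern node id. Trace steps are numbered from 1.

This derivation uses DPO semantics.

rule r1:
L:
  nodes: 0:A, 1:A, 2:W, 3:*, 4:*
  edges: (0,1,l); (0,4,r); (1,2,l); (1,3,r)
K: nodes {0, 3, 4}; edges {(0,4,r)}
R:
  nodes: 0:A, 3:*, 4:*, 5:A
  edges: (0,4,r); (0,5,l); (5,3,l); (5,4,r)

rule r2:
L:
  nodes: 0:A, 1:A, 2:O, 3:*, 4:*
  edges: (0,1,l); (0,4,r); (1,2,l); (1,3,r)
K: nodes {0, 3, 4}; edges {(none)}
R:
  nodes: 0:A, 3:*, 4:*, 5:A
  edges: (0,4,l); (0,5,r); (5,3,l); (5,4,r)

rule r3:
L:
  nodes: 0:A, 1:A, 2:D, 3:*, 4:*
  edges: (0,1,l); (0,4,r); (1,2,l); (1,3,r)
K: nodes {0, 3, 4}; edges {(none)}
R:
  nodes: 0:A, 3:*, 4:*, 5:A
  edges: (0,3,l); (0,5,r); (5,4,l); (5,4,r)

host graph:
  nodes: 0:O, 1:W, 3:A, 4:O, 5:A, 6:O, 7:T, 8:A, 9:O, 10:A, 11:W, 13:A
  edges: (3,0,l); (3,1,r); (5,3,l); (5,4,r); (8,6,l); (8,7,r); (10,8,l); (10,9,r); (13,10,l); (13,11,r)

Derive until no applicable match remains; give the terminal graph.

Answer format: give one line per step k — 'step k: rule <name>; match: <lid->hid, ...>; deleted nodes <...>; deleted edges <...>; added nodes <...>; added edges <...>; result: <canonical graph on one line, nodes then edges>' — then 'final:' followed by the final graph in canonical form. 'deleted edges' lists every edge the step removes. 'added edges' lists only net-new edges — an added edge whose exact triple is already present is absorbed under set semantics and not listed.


step 1: rule r2; match: 0->5, 1->3, 2->0, 3->1, 4->4; deleted nodes 0, 3; deleted edges (3,0,l); (3,1,r); (5,3,l); (5,4,r); added nodes 14; added edges (5,4,l); (5,14,r); (14,1,l); (14,4,r); result: nodes: 1:W, 4:O, 5:A, 6:O, 7:T, 8:A, 9:O, 10:A, 11:W, 13:A, 14:A edges: (5,4,l); (5,14,r); (8,6,l); (8,7,r); (10,8,l); (10,9,r); (13,10,l); (13,11,r); (14,1,l); (14,4,r)
step 2: rule r2; match: 0->10, 1->8, 2->6, 3->7, 4->9; deleted nodes 6, 8; deleted edges (8,6,l); (8,7,r); (10,8,l); (10,9,r); added nodes 15; added edges (10,9,l); (10,15,r); (15,7,l); (15,9,r); result: nodes: 1:W, 4:O, 5:A, 7:T, 9:O, 10:A, 11:W, 13:A, 14:A, 15:A edges: (5,4,l); (5,14,r); (10,9,l); (10,15,r); (13,10,l); (13,11,r); (14,1,l); (14,4,r); (15,7,l); (15,9,r)
final:
nodes: 1:W, 4:O, 5:A, 7:T, 9:O, 10:A, 11:W, 13:A, 14:A, 15:A
edges: (5,4,l); (5,14,r); (10,9,l); (10,15,r); (13,10,l); (13,11,r); (14,1,l); (14,4,r); (15,7,l); (15,9,r)


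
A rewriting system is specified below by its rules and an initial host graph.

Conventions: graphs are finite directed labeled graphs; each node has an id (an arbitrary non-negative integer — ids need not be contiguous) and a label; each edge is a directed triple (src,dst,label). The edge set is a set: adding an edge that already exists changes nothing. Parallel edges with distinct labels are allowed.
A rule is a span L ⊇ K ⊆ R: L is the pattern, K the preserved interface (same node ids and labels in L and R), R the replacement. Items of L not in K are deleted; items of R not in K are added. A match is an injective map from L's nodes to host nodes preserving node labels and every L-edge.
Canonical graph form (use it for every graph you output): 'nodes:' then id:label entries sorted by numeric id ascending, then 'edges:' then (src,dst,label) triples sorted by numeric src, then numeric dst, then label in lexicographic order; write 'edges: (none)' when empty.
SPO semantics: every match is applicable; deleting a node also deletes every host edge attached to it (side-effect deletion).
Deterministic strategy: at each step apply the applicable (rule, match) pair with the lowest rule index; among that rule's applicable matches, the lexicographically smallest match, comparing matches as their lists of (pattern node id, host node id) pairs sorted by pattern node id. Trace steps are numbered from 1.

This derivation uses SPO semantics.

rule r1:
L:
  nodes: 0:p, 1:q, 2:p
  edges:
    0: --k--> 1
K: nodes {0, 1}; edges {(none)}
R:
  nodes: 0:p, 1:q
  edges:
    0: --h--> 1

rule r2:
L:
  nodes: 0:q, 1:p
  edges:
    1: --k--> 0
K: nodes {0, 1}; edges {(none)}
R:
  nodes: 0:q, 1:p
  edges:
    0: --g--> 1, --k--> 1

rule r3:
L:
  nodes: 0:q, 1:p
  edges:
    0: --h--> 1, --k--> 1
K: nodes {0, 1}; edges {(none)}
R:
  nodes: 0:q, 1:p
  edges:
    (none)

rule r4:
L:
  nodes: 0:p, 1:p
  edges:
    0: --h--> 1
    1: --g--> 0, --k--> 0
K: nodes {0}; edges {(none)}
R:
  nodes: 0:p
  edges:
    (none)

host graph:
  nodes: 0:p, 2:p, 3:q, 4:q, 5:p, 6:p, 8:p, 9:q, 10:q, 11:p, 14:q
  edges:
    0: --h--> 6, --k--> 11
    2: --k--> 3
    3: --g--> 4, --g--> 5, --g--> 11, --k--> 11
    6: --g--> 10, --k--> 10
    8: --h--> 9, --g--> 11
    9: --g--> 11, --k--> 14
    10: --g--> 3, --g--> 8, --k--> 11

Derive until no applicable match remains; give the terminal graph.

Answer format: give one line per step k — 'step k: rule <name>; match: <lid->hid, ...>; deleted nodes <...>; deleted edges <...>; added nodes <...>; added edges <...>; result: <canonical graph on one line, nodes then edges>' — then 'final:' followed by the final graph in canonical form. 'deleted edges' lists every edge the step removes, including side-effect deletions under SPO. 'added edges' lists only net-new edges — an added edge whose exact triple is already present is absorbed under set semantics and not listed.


step 1: rule r1; match: 0->2, 1->3, 2->0; deleted nodes 0; deleted edges (0,6,h); (0,11,k); (2,3,k); added nodes (none); added edges (2,3,h); result: nodes: 2:p, 3:q, 4:q, 5:p, 6:p, 8:p, 9:q, 10:q, 11:p, 14:q edges: (2,3,h); (3,4,g); (3,5,g); (3,11,g); (3,11,k); (6,10,g); (6,10,k); (8,9,h); (8,11,g); (9,11,g); (9,14,k); (10,3,g); (10,8,g); (10,11,k)
step 2: rule r1; match: 0->6, 1->10, 2->2; deleted nodes 2; deleted edges (2,3,h); (6,10,k); added nodes (none); added edges (6,10,h); result: nodes: 3:q, 4:q, 5:p, 6:p, 8:p, 9:q, 10:q, 11:p, 14:q edges: (3,4,g); (3,5,g); (3,11,g); (3,11,k); (6,10,g); (6,10,h); (8,9,h); (8,11,g); (9,11,g); (9,14,k); (10,3,g); (10,8,g); (10,11,k)
final:
nodes: 3:q, 4:q, 5:p, 6:p, 8:p, 9:q, 10:q, 11:p, 14:q
edges: (3,4,g); (3,5,g); (3,11,g); (3,11,k); (6,10,g); (6,10,h); (8,9,h); (8,11,g); (9,11,g); (9,14,k); (10,3,g); (10,8,g); (10,11,k)


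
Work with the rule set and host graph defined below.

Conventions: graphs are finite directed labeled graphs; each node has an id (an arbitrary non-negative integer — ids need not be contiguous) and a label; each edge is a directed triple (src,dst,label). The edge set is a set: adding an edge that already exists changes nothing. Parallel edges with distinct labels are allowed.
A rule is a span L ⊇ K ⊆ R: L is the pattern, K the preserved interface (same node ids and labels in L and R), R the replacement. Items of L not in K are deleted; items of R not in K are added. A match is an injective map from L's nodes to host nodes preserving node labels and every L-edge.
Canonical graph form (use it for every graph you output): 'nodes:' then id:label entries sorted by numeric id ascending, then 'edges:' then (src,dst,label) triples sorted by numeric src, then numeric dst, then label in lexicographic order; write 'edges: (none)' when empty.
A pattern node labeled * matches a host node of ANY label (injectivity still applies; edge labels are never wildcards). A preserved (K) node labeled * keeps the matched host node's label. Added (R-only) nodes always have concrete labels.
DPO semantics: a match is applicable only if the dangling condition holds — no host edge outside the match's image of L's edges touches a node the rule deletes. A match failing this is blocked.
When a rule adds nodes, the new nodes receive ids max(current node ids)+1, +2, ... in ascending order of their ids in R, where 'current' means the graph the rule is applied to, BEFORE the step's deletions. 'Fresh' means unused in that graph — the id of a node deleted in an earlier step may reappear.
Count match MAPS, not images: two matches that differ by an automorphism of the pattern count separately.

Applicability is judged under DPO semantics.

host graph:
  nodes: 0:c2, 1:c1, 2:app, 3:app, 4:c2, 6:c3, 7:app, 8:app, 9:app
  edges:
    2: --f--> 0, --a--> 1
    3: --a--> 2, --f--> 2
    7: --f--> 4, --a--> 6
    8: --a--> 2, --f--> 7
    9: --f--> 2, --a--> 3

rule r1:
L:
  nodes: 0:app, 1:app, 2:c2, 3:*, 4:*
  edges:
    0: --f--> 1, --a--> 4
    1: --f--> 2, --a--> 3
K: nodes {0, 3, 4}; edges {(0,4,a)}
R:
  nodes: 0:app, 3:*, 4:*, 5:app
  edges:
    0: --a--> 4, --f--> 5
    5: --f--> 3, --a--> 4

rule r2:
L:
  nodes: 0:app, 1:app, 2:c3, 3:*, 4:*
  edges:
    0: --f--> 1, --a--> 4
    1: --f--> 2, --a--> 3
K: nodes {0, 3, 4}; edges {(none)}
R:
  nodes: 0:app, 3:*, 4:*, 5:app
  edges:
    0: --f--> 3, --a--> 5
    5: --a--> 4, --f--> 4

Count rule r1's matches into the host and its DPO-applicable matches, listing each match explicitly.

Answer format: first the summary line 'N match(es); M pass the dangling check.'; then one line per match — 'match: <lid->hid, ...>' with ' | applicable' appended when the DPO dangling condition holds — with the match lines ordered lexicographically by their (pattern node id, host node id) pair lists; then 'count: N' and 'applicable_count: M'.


2 match(es); 1 pass the dangling check.
match: 0->8, 1->7, 2->4, 3->6, 4->2 | applicable
match: 0->9, 1->2, 2->0, 3->1, 4->3
count: 2
applicable_count: 1
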